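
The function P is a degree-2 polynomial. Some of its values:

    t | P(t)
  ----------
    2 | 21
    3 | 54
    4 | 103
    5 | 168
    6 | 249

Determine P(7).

346

First differences: 33, 49, 65, 81. Second differences: 16, 16, 16.
Level-2 differences are constant, so P has degree 2.
Extending the table by one column gives the next first difference 97, so P(7) = 249 + 97 = 346.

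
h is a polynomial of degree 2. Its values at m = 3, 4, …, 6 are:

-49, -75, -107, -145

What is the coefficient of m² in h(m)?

Write h(m) = am² + bm + c; the 4 given values yield a linear system in the 3 coefficients.
Solving, h(m) = -3m² - 5m - 7.
The coefficient of m² is -3.

-3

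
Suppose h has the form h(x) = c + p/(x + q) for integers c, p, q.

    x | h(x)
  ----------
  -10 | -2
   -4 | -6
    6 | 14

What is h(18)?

5

(h(x) − c)(x + q) = p for each data point; the three points give a linear system in c and q, then p follows.
Solving: c = 2, q = -2, p = 48, so h(x) = 2 + 48/(x − 2).
Then h(18) = 2 + 48/16 = 5.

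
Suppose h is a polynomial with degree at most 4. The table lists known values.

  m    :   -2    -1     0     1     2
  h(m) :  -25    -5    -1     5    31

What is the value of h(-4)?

Write h(m) = am^4 + bm³ + cm² + dm + e; the 5 given values yield a linear system in the 5 coefficients.
Solving, the leading coefficient vanishes, and h(m) = 3m³ + m² + 2m - 1.
Then h(-4) = -185.

-185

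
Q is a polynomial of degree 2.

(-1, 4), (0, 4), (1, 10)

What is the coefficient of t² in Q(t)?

3

Write Q(t) = at² + bt + c; the 3 given values yield a linear system in the 3 coefficients.
Solving, Q(t) = 3t² + 3t + 4.
The coefficient of t² is 3.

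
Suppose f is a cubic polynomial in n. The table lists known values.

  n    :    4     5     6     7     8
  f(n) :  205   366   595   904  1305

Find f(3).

100

First differences: 161, 229, 309, 401. Second differences: 68, 80, 92. Third differences: 12, 12.
Level-3 differences are constant, so f has degree 3.
Fitting a degree-3 polynomial gives f(n) = 2n³ + 4n² + 3n + 1.
Then f(3) = 100.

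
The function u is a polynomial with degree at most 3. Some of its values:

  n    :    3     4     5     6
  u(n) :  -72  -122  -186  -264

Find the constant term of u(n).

Write u(n) = an³ + bn² + cn + d; the 4 given values yield a linear system in the 4 coefficients.
Solving, the leading coefficient vanishes, and u(n) = -7n² - n - 6.
The constant term is u(0) = -6.

-6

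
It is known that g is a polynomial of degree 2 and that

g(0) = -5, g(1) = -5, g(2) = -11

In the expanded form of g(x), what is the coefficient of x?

Write g(x) = ax² + bx + c; the 3 given values yield a linear system in the 3 coefficients.
Solving, g(x) = -3x² + 3x - 5.
The coefficient of x is 3.

3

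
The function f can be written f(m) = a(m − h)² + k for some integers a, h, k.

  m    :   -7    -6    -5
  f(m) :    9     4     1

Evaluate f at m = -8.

First differences -5, -3; second difference 2 = 2a, so a = 1.
Expanding, the m-coefficient is −2ah = -2h; matching it to the data gives h = -4, and then k = 0.
So f(m) = 1(m + 4)² + 0.
f(-8) = 1·(-4)² + 0 = 16.

16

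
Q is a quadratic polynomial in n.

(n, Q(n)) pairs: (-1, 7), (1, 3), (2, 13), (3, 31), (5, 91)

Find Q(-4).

Write Q(n) = an² + bn + c; the 5 given values yield a linear system in the 3 coefficients.
Solving, Q(n) = 4n² - 2n + 1.
Then Q(-4) = 73.

73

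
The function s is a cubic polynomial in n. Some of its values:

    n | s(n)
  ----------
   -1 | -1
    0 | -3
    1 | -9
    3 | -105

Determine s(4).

Write s(n) = an³ + bn² + cn + d; the 4 given values yield a linear system in the 4 coefficients.
Solving, s(n) = -3n³ - 2n² - n - 3.
Then s(4) = -231.

-231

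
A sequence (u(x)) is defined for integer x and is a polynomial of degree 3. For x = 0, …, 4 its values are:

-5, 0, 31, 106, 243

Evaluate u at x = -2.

-9

First differences: 5, 31, 75, 137. Second differences: 26, 44, 62. Third differences: 18, 18.
Level-3 differences are constant, so u has degree 3.
Fitting a degree-3 polynomial gives u(x) = 3x³ + 4x² - 2x - 5.
Then u(-2) = -9.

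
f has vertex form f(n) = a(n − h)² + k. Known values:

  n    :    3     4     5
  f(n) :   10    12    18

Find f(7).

42

First differences 2, 6; second difference 4 = 2a, so a = 2.
Expanding, the n-coefficient is −2ah = -4h; matching it to the data gives h = 3, and then k = 10.
So f(n) = 2(n − 3)² + 10.
f(7) = 2·4² + 10 = 42.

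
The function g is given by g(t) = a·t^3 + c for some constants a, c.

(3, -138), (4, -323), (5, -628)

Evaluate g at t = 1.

-8

From g(3) = -138 and g(4) = -323: 27a + c = -138 and 64a + c = -323.
Subtracting: 37a = -185, so a = -5; then c = -138 − (-5)·27 = -3.
So g(t) = -5t³ − 3, and g(1) = -8.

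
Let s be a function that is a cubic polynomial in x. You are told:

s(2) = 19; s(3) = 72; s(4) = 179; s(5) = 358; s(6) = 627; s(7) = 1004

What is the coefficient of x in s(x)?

First differences: 53, 107, 179, 269, 377. Second differences: 54, 72, 90, 108. Third differences: 18, 18, 18.
Level-3 differences are constant, so s has degree 3.
Fitting a degree-3 polynomial gives s(x) = 3x³ - 4x + 3.
The coefficient of x is -4.

-4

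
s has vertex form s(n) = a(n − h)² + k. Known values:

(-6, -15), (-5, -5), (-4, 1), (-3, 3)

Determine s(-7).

First differences 10, 6, 2; second difference -4 = 2a, so a = -2.
Expanding, the n-coefficient is −2ah = 4h; matching it to the data gives h = -3, and then k = 3.
So s(n) = -2(n + 3)² + 3.
s(-7) = -2·(-4)² + 3 = -29.

-29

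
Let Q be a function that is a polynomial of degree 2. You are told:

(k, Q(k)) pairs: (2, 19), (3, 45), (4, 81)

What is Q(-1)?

1

Write Q(k) = ak² + bk + c; the 3 given values yield a linear system in the 3 coefficients.
Solving, Q(k) = 5k² + k - 3.
Then Q(-1) = 1.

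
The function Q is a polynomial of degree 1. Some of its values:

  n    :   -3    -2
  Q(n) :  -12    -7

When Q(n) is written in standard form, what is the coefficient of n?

5

Write Q(n) = an + b; the 2 given values yield a linear system in the 2 coefficients.
Solving, Q(n) = 5n + 3.
The coefficient of n is 5.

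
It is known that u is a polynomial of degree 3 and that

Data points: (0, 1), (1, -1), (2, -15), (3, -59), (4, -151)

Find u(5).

-309

First differences: -2, -14, -44, -92. Second differences: -12, -30, -48. Third differences: -18, -18.
Level-3 differences are constant, so u has degree 3.
Fitting a degree-3 polynomial gives u(m) = -3m³ + 3m² - 2m + 1.
Then u(5) = -309.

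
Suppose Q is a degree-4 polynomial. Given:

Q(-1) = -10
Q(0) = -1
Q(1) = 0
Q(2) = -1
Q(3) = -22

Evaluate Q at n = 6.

Write Q(n) = an^4 + bn³ + cn² + dn + e; the 5 given values yield a linear system in the 5 coefficients.
Solving, Q(n) = -n^4 + 3n³ - 3n² + 2n - 1.
Then Q(6) = -745.

-745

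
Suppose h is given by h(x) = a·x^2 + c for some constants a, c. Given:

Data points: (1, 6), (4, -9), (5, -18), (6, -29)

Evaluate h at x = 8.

From h(1) = 6 and h(4) = -9: 1a + c = 6 and 16a + c = -9.
Subtracting: 15a = -15, so a = -1; then c = 6 − (-1)·1 = 7.
So h(x) = -1x² + 7, and h(8) = -57.

-57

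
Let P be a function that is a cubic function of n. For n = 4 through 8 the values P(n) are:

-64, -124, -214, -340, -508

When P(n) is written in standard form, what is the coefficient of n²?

0

First differences: -60, -90, -126, -168. Second differences: -30, -36, -42. Third differences: -6, -6.
Level-3 differences are constant, so P has degree 3.
Fitting a degree-3 polynomial gives P(n) = -n³ + n - 4.
The coefficient of n² is 0.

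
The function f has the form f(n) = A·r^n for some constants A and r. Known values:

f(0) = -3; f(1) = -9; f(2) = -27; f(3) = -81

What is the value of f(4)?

Consecutive ratio: -9/(-3) = 3, and -27/(-9) = 3, so r = 3.
Then A·3^0 = -3 gives A = -3, and f(n) = -3·3^n.
f(4) = -3·3^4 = -243.

-243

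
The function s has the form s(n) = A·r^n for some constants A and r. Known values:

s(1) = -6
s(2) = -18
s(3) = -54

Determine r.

3

Consecutive ratio: -18/(-6) = 3, and -54/(-18) = 3, so r = 3.
Then A·3^1 = -6 gives A = -2, and s(n) = -2·3^n.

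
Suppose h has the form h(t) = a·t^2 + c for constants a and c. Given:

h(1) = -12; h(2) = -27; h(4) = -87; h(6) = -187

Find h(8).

-327

From h(1) = -12 and h(2) = -27: 1a + c = -12 and 4a + c = -27.
Subtracting: 3a = -15, so a = -5; then c = -12 − (-5)·1 = -7.
So h(t) = -5t² − 7, and h(8) = -327.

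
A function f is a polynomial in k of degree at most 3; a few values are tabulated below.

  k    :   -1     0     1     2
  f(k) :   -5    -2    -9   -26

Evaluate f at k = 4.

Write f(k) = ak³ + bk² + ck + d; the 4 given values yield a linear system in the 4 coefficients.
Solving, the leading coefficient vanishes, and f(k) = -5k² - 2k - 2.
Then f(4) = -90.

-90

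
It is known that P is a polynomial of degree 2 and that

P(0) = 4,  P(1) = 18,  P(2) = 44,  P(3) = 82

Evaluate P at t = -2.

12

First differences: 14, 26, 38. Second differences: 12, 12.
Level-2 differences are constant, so P has degree 2.
Fitting a degree-2 polynomial gives P(t) = 6t² + 8t + 4.
Then P(-2) = 12.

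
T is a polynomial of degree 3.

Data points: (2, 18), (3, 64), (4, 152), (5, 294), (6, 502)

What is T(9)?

First differences: 46, 88, 142, 208. Second differences: 42, 54, 66. Third differences: 12, 12.
Level-3 differences are constant, so T has degree 3.
Fitting a degree-3 polynomial gives T(k) = 2k³ + 3k² - 7k + 4.
Then T(9) = 1642.

1642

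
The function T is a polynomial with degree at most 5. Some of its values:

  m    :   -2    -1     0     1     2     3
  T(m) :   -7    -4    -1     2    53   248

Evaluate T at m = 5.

1694

First differences: 3, 3, 3, 51, 195. Second differences: 0, 0, 48, 144. Third differences: 0, 48, 96. Fourth differences: 48, 48.
Level-4 differences are constant, so T has degree 4.
Fitting a degree-4 polynomial gives T(m) = 2m^4 + 4m³ - 2m² - m - 1.
Then T(5) = 1694.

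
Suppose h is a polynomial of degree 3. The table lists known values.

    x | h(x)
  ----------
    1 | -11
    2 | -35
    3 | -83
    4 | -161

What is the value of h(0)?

Write h(x) = ax³ + bx² + cx + d; the 4 given values yield a linear system in the 4 coefficients.
Solving, h(x) = -x³ - 6x² + x - 5.
Then h(0) = -5.

-5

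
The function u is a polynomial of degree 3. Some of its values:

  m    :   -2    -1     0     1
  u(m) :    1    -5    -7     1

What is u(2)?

Write u(m) = am³ + bm² + cm + d; the 4 given values yield a linear system in the 4 coefficients.
Solving, u(m) = m³ + 5m² + 2m - 7.
Then u(2) = 25.

25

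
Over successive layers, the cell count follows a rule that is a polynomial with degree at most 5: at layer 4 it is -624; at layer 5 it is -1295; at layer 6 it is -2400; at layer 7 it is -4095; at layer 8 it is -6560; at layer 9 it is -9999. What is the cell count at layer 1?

Write the value at n as P(n).
First differences: -671, -1105, -1695, -2465, -3439. Second differences: -434, -590, -770, -974. Third differences: -156, -180, -204. Fourth differences: -24, -24.
Level-4 differences are constant, so P has degree 4.
Fitting a degree-4 polynomial gives P(n) = -n^4 - 4n³ - 6n² - 4n.
Then P(1) = -15.

-15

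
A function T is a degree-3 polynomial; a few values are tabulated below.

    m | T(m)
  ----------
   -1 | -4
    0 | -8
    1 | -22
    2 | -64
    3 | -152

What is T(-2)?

First differences: -4, -14, -42, -88. Second differences: -10, -28, -46. Third differences: -18, -18.
Level-3 differences are constant, so T has degree 3.
Fitting a degree-3 polynomial gives T(m) = -3m³ - 5m² - 6m - 8.
Then T(-2) = 8.

8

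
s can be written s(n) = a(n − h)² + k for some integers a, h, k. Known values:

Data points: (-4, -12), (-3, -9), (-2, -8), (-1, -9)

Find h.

-2

First differences 3, 1, -1; second difference -2 = 2a, so a = -1.
Expanding, the n-coefficient is −2ah = 2h; matching it to the data gives h = -2, and then k = -8.
So s(n) = -1(n + 2)² − 8.
Hence h = -2.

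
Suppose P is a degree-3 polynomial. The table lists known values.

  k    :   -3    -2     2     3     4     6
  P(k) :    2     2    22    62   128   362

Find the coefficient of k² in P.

4

Write P(k) = ak³ + bk² + ck + d; the 6 given values yield a linear system in the 4 coefficients.
Solving, P(k) = k³ + 4k² + k - 4.
The coefficient of k² is 4.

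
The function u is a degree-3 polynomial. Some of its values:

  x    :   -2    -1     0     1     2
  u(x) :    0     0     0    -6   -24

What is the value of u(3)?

-60

First differences: 0, 0, -6, -18. Second differences: 0, -6, -12. Third differences: -6, -6.
Level-3 differences are constant, so u has degree 3.
Fitting a degree-3 polynomial gives u(x) = -x³ - 3x² - 2x.
Then u(3) = -60.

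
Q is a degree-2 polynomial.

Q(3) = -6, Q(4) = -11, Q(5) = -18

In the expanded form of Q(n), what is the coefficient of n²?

-1

Write Q(n) = an² + bn + c; the 3 given values yield a linear system in the 3 coefficients.
Solving, Q(n) = -n² + 2n - 3.
The coefficient of n² is -1.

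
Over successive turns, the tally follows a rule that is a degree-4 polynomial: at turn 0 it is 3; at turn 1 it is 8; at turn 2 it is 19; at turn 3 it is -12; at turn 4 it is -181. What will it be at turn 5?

-632

Write the value at x as T(x).
Write T(x) = ax^4 + bx³ + cx² + dx + e; the 5 given values yield a linear system in the 5 coefficients.
Solving, T(x) = -2x^4 + 4x³ + 5x² - 2x + 3.
Then T(5) = -632.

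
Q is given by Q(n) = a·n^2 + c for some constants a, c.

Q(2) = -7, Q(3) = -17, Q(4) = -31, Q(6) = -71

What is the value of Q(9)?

-161

From Q(2) = -7 and Q(3) = -17: 4a + c = -7 and 9a + c = -17.
Subtracting: 5a = -10, so a = -2; then c = -7 − (-2)·4 = 1.
So Q(n) = -2n² + 1, and Q(9) = -161.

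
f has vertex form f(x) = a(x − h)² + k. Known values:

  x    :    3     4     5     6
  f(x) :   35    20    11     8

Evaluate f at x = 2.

56

First differences -15, -9, -3; second difference 6 = 2a, so a = 3.
Expanding, the x-coefficient is −2ah = -6h; matching it to the data gives h = 6, and then k = 8.
So f(x) = 3(x − 6)² + 8.
f(2) = 3·(-4)² + 8 = 56.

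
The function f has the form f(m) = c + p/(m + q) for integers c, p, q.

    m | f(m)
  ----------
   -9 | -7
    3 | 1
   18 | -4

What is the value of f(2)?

4

(f(m) − c)(m + q) = p for each data point; the three points give a linear system in c and q, then p follows.
Solving: c = -5, q = 0, p = 18, so f(m) = -5 + 18/(m + 0).
Then f(2) = -5 + 18/2 = 4.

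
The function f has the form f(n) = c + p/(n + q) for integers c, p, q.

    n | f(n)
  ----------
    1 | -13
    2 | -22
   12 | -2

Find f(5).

(f(n) − c)(n + q) = p for each data point; the three points give a linear system in c and q, then p follows.
Solving: c = -4, q = -3, p = 18, so f(n) = -4 + 18/(n − 3).
Then f(5) = -4 + 18/2 = 5.

5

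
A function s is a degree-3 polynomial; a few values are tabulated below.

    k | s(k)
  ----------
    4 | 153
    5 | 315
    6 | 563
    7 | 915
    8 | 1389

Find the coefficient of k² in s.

First differences: 162, 248, 352, 474. Second differences: 86, 104, 122. Third differences: 18, 18.
Level-3 differences are constant, so s has degree 3.
Fitting a degree-3 polynomial gives s(k) = 3k³ - 2k² - 3k + 5.
The coefficient of k² is -2.

-2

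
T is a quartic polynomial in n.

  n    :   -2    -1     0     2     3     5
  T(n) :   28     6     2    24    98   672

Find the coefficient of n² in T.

2

Write T(n) = an^4 + bn³ + cn² + dn + e; the 6 given values yield a linear system in the 5 coefficients.
Solving, T(n) = n^4 + 2n² - n + 2.
The coefficient of n² is 2.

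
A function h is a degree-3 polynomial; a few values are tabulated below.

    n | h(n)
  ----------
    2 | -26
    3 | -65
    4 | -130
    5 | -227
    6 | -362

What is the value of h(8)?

First differences: -39, -65, -97, -135. Second differences: -26, -32, -38. Third differences: -6, -6.
Level-3 differences are constant, so h has degree 3.
Fitting a degree-3 polynomial gives h(n) = -n³ - 4n² - 2.
Then h(8) = -770.

-770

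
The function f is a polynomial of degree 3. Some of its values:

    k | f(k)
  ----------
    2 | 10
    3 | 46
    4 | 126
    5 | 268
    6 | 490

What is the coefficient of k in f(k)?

First differences: 36, 80, 142, 222. Second differences: 44, 62, 80. Third differences: 18, 18.
Level-3 differences are constant, so f has degree 3.
Fitting a degree-3 polynomial gives f(k) = 3k³ - 5k² + 4k - 2.
The coefficient of k is 4.

4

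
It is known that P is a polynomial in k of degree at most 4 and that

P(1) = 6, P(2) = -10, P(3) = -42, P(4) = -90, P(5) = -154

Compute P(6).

First differences: -16, -32, -48, -64. Second differences: -16, -16, -16.
Level-2 differences are constant, so P has degree 2.
Fitting a degree-2 polynomial gives P(k) = -8k² + 8k + 6.
Then P(6) = -234.

-234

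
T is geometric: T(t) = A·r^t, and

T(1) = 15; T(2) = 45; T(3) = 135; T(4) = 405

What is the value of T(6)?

Consecutive ratio: 45/15 = 3, and 135/45 = 3, so r = 3.
Then A·3^1 = 15 gives A = 5, and T(t) = 5·3^t.
T(6) = 5·3^6 = 3645.

3645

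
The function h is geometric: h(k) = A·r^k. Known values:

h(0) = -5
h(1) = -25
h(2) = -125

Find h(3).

Consecutive ratio: -25/(-5) = 5, and -125/(-25) = 5, so r = 5.
Then A·5^0 = -5 gives A = -5, and h(k) = -5·5^k.
h(3) = -5·5^3 = -625.

-625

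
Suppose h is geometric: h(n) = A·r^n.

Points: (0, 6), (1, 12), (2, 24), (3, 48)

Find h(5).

192

Consecutive ratio: 12/6 = 2, and 24/12 = 2, so r = 2.
Then A·2^0 = 6 gives A = 6, and h(n) = 6·2^n.
h(5) = 6·2^5 = 192.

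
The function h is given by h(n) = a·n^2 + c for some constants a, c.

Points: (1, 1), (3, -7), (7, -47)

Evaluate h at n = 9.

From h(1) = 1 and h(3) = -7: 1a + c = 1 and 9a + c = -7.
Subtracting: 8a = -8, so a = -1; then c = 1 − (-1)·1 = 2.
So h(n) = -1n² + 2, and h(9) = -79.

-79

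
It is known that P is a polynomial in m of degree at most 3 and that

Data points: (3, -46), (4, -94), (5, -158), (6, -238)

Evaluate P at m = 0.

2

Write P(m) = am³ + bm² + cm + d; the 4 given values yield a linear system in the 4 coefficients.
Solving, the leading coefficient vanishes, and P(m) = -8m² + 8m + 2.
Then P(0) = 2.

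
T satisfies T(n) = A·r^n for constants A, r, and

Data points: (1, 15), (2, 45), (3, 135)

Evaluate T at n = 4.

Consecutive ratio: 45/15 = 3, and 135/45 = 3, so r = 3.
Then A·3^1 = 15 gives A = 5, and T(n) = 5·3^n.
T(4) = 5·3^4 = 405.

405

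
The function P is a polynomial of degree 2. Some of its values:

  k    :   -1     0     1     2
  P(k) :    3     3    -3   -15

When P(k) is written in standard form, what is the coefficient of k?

-3

Write P(k) = ak² + bk + c; the 4 given values yield a linear system in the 3 coefficients.
Solving, P(k) = -3k² - 3k + 3.
The coefficient of k is -3.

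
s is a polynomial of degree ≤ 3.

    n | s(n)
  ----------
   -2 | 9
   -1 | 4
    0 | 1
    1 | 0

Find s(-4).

25

First differences: -5, -3, -1. Second differences: 2, 2.
Level-2 differences are constant, so s has degree 2.
Fitting a degree-2 polynomial gives s(n) = n² - 2n + 1.
Then s(-4) = 25.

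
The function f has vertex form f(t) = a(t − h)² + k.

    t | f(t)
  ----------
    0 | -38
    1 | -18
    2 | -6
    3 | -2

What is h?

3

First differences 20, 12, 4; second difference -8 = 2a, so a = -4.
Expanding, the t-coefficient is −2ah = 8h; matching it to the data gives h = 3, and then k = -2.
So f(t) = -4(t − 3)² − 2.
Hence h = 3.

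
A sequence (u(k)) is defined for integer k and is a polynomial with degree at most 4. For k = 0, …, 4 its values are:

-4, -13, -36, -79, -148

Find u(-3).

First differences: -9, -23, -43, -69. Second differences: -14, -20, -26. Third differences: -6, -6.
Level-3 differences are constant, so u has degree 3.
Fitting a degree-3 polynomial gives u(k) = -k³ - 4k² - 4k - 4.
Then u(-3) = -1.

-1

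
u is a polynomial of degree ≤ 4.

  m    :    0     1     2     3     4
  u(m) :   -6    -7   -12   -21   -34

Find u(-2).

First differences: -1, -5, -9, -13. Second differences: -4, -4, -4.
Level-2 differences are constant, so u has degree 2.
Fitting a degree-2 polynomial gives u(m) = -2m² + m - 6.
Then u(-2) = -16.

-16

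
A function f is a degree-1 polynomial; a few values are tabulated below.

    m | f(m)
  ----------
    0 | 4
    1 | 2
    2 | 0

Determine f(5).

-6

Write f(m) = am + b; the 3 given values yield a linear system in the 2 coefficients.
Solving, f(m) = -2m + 4.
Then f(5) = -6.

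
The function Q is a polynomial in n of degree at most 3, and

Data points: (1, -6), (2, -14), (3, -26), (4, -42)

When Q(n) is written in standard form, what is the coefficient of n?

-2

First differences: -8, -12, -16. Second differences: -4, -4.
Level-2 differences are constant, so Q has degree 2.
Fitting a degree-2 polynomial gives Q(n) = -2n² - 2n - 2.
The coefficient of n is -2.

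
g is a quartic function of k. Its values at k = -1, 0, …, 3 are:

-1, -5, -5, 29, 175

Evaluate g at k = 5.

Write g(k) = ak^4 + bk³ + ck² + dk + e; the 5 given values yield a linear system in the 5 coefficients.
Solving, g(k) = 2k^4 + k³ - 3k - 5.
Then g(5) = 1355.

1355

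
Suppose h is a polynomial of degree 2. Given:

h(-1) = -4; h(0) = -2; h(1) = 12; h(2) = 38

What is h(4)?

First differences: 2, 14, 26. Second differences: 12, 12.
Level-2 differences are constant, so h has degree 2.
Fitting a degree-2 polynomial gives h(x) = 6x² + 8x - 2.
Then h(4) = 126.

126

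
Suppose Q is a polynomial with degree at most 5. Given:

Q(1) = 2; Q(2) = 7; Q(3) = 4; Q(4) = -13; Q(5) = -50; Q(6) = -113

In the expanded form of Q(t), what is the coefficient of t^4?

0

First differences: 5, -3, -17, -37, -63. Second differences: -8, -14, -20, -26. Third differences: -6, -6, -6.
Level-3 differences are constant, so Q has degree 3.
Fitting a degree-3 polynomial gives Q(t) = -t³ + 2t² + 6t - 5.
The coefficient of t^4 is 0.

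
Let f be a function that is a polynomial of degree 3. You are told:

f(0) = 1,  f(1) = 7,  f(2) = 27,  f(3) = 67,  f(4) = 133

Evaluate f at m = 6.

First differences: 6, 20, 40, 66. Second differences: 14, 20, 26. Third differences: 6, 6.
Level-3 differences are constant, so f has degree 3.
Fitting a degree-3 polynomial gives f(m) = m³ + 4m² + m + 1.
Then f(6) = 367.

367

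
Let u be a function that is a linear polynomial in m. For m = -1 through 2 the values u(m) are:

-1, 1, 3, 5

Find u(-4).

Write u(m) = am + b; the 4 given values yield a linear system in the 2 coefficients.
Solving, u(m) = 2m + 1.
Then u(-4) = -7.

-7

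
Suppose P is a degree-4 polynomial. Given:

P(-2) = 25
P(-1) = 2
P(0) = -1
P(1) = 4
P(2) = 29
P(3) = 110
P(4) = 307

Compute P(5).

Write P(k) = ak^4 + bk³ + ck² + dk + e; the 7 given values yield a linear system in the 5 coefficients.
Solving, P(k) = k^4 + 3k² + k - 1.
Then P(5) = 704.

704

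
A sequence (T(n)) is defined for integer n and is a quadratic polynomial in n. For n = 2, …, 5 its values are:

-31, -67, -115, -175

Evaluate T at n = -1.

Write T(n) = an² + bn + c; the 4 given values yield a linear system in the 3 coefficients.
Solving, T(n) = -6n² - 6n + 5.
Then T(-1) = 5.

5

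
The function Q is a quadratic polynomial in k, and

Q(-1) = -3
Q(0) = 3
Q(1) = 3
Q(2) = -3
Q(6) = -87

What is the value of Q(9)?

Write Q(k) = ak² + bk + c; the 5 given values yield a linear system in the 3 coefficients.
Solving, Q(k) = -3k² + 3k + 3.
Then Q(9) = -213.

-213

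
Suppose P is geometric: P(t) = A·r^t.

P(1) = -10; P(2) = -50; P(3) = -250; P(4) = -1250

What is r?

Consecutive ratio: -50/(-10) = 5, and -250/(-50) = 5, so r = 5.
Then A·5^1 = -10 gives A = -2, and P(t) = -2·5^t.

5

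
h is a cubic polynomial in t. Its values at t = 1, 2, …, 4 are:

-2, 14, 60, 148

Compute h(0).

Write h(t) = at³ + bt² + ct + d; the 4 given values yield a linear system in the 4 coefficients.
Solving, h(t) = 2t³ + 3t² - 7t.
Then h(0) = 0.

0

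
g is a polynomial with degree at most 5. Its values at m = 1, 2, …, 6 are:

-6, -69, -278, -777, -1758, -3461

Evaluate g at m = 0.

7

Write g(m) = am^5 + bm^4 + cm³ + dm² + em + p; the 6 given values yield a linear system in the 6 coefficients.
Solving, the leading coefficient vanishes, and g(m) = -2m^4 - 4m³ + m² - 8m + 7.
Then g(0) = 7.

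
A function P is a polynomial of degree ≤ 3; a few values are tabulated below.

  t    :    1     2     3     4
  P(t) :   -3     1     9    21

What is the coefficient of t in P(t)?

First differences: 4, 8, 12. Second differences: 4, 4.
Level-2 differences are constant, so P has degree 2.
Fitting a degree-2 polynomial gives P(t) = 2t² - 2t - 3.
The coefficient of t is -2.

-2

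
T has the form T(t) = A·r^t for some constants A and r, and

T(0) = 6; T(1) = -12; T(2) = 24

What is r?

-2

Consecutive ratio: -12/6 = -2, and 24/(-12) = -2, so r = -2.
Then A·(-2)^0 = 6 gives A = 6, and T(t) = 6·(-2)^t.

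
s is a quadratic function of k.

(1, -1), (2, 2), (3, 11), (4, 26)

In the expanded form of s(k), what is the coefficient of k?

-6

First differences: 3, 9, 15. Second differences: 6, 6.
Level-2 differences are constant, so s has degree 2.
Fitting a degree-2 polynomial gives s(k) = 3k² - 6k + 2.
The coefficient of k is -6.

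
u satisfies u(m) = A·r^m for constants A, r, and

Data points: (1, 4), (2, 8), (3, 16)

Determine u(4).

32

Consecutive ratio: 8/4 = 2, and 16/8 = 2, so r = 2.
Then A·2^1 = 4 gives A = 2, and u(m) = 2·2^m.
u(4) = 2·2^4 = 32.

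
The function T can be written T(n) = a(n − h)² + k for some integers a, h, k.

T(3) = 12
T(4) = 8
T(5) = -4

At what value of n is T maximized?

3

First differences -4, -12; second difference -8 = 2a, so a = -4.
Expanding, the n-coefficient is −2ah = 8h; matching it to the data gives h = 3, and then k = 12.
So T(n) = -4(n − 3)² + 12.
Hence h = 3.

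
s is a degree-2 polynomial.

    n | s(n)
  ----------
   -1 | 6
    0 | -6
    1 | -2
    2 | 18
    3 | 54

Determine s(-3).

First differences: -12, 4, 20, 36. Second differences: 16, 16, 16.
Level-2 differences are constant, so s has degree 2.
Fitting a degree-2 polynomial gives s(n) = 8n² - 4n - 6.
Then s(-3) = 78.

78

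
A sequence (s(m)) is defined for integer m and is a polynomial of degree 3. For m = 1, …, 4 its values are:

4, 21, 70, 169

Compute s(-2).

-35

Write s(m) = am³ + bm² + cm + d; the 4 given values yield a linear system in the 4 coefficients.
Solving, s(m) = 3m³ - 2m² + 2m + 1.
Then s(-2) = -35.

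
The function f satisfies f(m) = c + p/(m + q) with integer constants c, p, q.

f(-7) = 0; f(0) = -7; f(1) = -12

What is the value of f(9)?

(f(m) − c)(m + q) = p for each data point; the three points give a linear system in c and q, then p follows.
Solving: c = 3, q = -3, p = 30, so f(m) = 3 + 30/(m − 3).
Then f(9) = 3 + 30/6 = 8.

8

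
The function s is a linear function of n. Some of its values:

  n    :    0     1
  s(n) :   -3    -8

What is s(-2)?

7

Write s(n) = an + b; the 2 given values yield a linear system in the 2 coefficients.
Solving, s(n) = -5n - 3.
Then s(-2) = 7.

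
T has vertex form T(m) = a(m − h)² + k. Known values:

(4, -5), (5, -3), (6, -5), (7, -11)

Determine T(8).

-21

First differences 2, -2, -6; second difference -4 = 2a, so a = -2.
Expanding, the m-coefficient is −2ah = 4h; matching it to the data gives h = 5, and then k = -3.
So T(m) = -2(m − 5)² − 3.
T(8) = -2·3² − 3 = -21.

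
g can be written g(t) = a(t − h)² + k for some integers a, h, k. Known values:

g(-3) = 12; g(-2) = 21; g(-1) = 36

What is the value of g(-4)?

First differences 9, 15; second difference 6 = 2a, so a = 3.
Expanding, the t-coefficient is −2ah = -6h; matching it to the data gives h = -4, and then k = 9.
So g(t) = 3(t + 4)² + 9.
g(-4) = 3·0² + 9 = 9.

9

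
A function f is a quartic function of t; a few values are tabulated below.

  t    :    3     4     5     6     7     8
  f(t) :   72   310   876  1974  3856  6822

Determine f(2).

First differences: 238, 566, 1098, 1882, 2966. Second differences: 328, 532, 784, 1084. Third differences: 204, 252, 300. Fourth differences: 48, 48.
Level-4 differences are constant, so f has degree 4.
Fitting a degree-4 polynomial gives f(t) = 2t^4 - 2t³ - 6t² + 4t + 6.
Then f(2) = 6.

6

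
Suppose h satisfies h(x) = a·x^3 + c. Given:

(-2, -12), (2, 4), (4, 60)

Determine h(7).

From h(-2) = -12 and h(2) = 4: -8a + c = -12 and 8a + c = 4.
Subtracting: 16a = 16, so a = 1; then c = -12 − 1·(-8) = -4.
So h(x) = 1x³ − 4, and h(7) = 339.

339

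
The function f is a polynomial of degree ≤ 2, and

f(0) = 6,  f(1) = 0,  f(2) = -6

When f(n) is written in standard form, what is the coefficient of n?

First differences: -6, -6.
Level-1 differences are constant, so f has degree 1.
Fitting a degree-1 polynomial gives f(n) = -6n + 6.
The coefficient of n is -6.

-6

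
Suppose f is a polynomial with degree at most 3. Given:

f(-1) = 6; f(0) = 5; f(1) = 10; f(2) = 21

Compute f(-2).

13

Write f(m) = am³ + bm² + cm + d; the 4 given values yield a linear system in the 4 coefficients.
Solving, the leading coefficient vanishes, and f(m) = 3m² + 2m + 5.
Then f(-2) = 13.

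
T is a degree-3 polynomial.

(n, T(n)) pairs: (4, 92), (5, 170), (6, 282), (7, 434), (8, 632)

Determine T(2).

Write T(n) = an³ + bn² + cn + d; the 5 given values yield a linear system in the 4 coefficients.
Solving, T(n) = n³ + 2n² - n.
Then T(2) = 14.

14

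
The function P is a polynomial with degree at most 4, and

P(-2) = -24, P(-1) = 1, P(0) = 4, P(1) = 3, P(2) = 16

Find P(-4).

First differences: 25, 3, -1, 13. Second differences: -22, -4, 14. Third differences: 18, 18.
Level-3 differences are constant, so P has degree 3.
Fitting a degree-3 polynomial gives P(m) = 3m³ - 2m² - 2m + 4.
Then P(-4) = -212.

-212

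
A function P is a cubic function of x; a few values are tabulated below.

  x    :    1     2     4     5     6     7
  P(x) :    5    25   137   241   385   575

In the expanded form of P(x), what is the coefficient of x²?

Write P(x) = ax³ + bx² + cx + d; the 6 given values yield a linear system in the 4 coefficients.
Solving, P(x) = x³ + 5x² - 2x + 1.
The coefficient of x² is 5.

5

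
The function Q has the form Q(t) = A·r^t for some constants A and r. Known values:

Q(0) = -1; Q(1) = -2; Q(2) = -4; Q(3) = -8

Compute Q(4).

-16

Consecutive ratio: -2/(-1) = 2, and -4/(-2) = 2, so r = 2.
Then A·2^0 = -1 gives A = -1, and Q(t) = -1·2^t.
Q(4) = -1·2^4 = -16.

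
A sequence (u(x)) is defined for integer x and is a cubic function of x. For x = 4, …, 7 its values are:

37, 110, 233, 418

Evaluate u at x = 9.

Write u(x) = ax³ + bx² + cx + d; the 4 given values yield a linear system in the 4 coefficients.
Solving, u(x) = 2x³ - 5x² - 4x + 5.
Then u(9) = 1022.

1022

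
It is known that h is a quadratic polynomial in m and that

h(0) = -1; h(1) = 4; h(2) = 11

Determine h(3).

Write h(m) = am² + bm + c; the 3 given values yield a linear system in the 3 coefficients.
Solving, h(m) = m² + 4m - 1.
Then h(3) = 20.

20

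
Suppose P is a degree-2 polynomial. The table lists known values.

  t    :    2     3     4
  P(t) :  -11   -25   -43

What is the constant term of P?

Write P(t) = at² + bt + c; the 3 given values yield a linear system in the 3 coefficients.
Solving, P(t) = -2t² - 4t + 5.
The constant term is P(0) = 5.

5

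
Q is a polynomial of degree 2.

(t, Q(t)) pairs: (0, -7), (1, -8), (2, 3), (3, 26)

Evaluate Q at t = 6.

167

First differences: -1, 11, 23. Second differences: 12, 12.
Level-2 differences are constant, so Q has degree 2.
Fitting a degree-2 polynomial gives Q(t) = 6t² - 7t - 7.
Then Q(6) = 167.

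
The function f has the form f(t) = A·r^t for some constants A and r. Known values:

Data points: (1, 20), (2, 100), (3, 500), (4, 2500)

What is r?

Consecutive ratio: 100/20 = 5, and 500/100 = 5, so r = 5.
Then A·5^1 = 20 gives A = 4, and f(t) = 4·5^t.

5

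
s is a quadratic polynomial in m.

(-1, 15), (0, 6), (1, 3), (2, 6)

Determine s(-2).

First differences: -9, -3, 3. Second differences: 6, 6.
Level-2 differences are constant, so s has degree 2.
Fitting a degree-2 polynomial gives s(m) = 3m² - 6m + 6.
Then s(-2) = 30.

30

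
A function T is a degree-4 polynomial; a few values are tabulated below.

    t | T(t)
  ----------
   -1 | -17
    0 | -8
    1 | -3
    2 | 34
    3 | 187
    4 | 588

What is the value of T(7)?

First differences: 9, 5, 37, 153, 401. Second differences: -4, 32, 116, 248. Third differences: 36, 84, 132. Fourth differences: 48, 48.
Level-4 differences are constant, so T has degree 4.
Fitting a degree-4 polynomial gives T(t) = 2t^4 + 2t³ - 4t² + 5t - 8.
Then T(7) = 5319.

5319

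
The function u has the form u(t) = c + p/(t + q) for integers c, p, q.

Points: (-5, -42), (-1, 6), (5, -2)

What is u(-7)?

(u(t) − c)(t + q) = p for each data point; the three points give a linear system in c and q, then p follows.
Solving: c = -6, q = 4, p = 36, so u(t) = -6 + 36/(t + 4).
Then u(-7) = -6 + 36/(-3) = -18.

-18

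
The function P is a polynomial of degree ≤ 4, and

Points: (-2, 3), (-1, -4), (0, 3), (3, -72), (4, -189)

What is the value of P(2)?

-13

Write P(m) = am^4 + bm³ + cm² + dm + e; the 5 given values yield a linear system in the 5 coefficients.
Solving, the leading coefficient vanishes, and P(m) = -3m³ - 2m² + 8m + 3.
Then P(2) = -13.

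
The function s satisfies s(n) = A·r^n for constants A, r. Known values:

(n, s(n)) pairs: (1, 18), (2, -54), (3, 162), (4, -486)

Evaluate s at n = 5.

1458

Consecutive ratio: -54/18 = -3, and 162/(-54) = -3, so r = -3.
Then A·(-3)^1 = 18 gives A = -6, and s(n) = -6·(-3)^n.
s(5) = -6·(-3)^5 = 1458.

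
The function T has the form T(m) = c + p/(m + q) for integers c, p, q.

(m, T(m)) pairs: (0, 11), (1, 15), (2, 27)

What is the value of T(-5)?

6

(T(m) − c)(m + q) = p for each data point; the three points give a linear system in c and q, then p follows.
Solving: c = 3, q = -3, p = -24, so T(m) = 3 − 24/(m − 3).
Then T(-5) = 3 − 24/(-8) = 6.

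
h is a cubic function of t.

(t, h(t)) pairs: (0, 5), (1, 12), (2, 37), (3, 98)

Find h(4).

213

Write h(t) = at³ + bt² + ct + d; the 4 given values yield a linear system in the 4 coefficients.
Solving, h(t) = 3t³ + 4t + 5.
Then h(4) = 213.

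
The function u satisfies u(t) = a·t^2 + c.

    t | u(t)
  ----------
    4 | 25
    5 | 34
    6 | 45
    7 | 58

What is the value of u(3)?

From u(4) = 25 and u(5) = 34: 16a + c = 25 and 25a + c = 34.
Subtracting: 9a = 9, so a = 1; then c = 25 − 1·16 = 9.
So u(t) = 1t² + 9, and u(3) = 18.

18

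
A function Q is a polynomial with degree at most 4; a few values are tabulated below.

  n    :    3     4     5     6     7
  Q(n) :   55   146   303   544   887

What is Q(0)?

Write Q(n) = an^4 + bn³ + cn² + dn + e; the 5 given values yield a linear system in the 5 coefficients.
Solving, the leading coefficient vanishes, and Q(n) = 3n³ - 3n² + n - 2.
Then Q(0) = -2.

-2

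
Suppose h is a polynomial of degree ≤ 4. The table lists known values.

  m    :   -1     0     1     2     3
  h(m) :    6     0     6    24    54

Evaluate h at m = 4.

96

Write h(m) = am^4 + bm³ + cm² + dm + e; the 5 given values yield a linear system in the 5 coefficients.
Solving, the top 2 coefficients vanish, and h(m) = 6m².
Then h(4) = 96.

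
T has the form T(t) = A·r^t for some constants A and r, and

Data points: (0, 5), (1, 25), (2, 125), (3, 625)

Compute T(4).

3125

Consecutive ratio: 25/5 = 5, and 125/25 = 5, so r = 5.
Then A·5^0 = 5 gives A = 5, and T(t) = 5·5^t.
T(4) = 5·5^4 = 3125.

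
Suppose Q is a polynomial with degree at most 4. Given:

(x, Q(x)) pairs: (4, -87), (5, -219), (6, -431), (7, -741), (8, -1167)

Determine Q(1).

9

First differences: -132, -212, -310, -426. Second differences: -80, -98, -116. Third differences: -18, -18.
Level-3 differences are constant, so Q has degree 3.
Fitting a degree-3 polynomial gives Q(x) = -3x³ + 5x² + 6x + 1.
Then Q(1) = 9.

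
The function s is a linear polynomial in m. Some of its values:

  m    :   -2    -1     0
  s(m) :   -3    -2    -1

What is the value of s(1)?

First differences: 1, 1.
Level-1 differences are constant, so s has degree 1.
Extending the table by one column gives the next first difference 1, so s(1) = -1 + 1 = 0.

0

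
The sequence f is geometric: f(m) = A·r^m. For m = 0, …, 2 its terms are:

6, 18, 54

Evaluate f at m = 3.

Consecutive ratio: 18/6 = 3, and 54/18 = 3, so r = 3.
Then A·3^0 = 6 gives A = 6, and f(m) = 6·3^m.
f(3) = 6·3^3 = 162.

162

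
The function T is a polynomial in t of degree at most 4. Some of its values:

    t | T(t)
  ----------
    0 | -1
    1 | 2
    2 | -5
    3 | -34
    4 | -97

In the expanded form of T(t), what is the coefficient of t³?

First differences: 3, -7, -29, -63. Second differences: -10, -22, -34. Third differences: -12, -12.
Level-3 differences are constant, so T has degree 3.
Fitting a degree-3 polynomial gives T(t) = -2t³ + t² + 4t - 1.
The coefficient of t³ is -2.

-2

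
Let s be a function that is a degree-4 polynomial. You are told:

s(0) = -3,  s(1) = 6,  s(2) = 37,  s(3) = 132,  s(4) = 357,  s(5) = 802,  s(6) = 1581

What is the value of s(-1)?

-8

First differences: 9, 31, 95, 225, 445, 779. Second differences: 22, 64, 130, 220, 334. Third differences: 42, 66, 90, 114. Fourth differences: 24, 24, 24.
Level-4 differences are constant, so s has degree 4.
Fitting a degree-4 polynomial gives s(k) = k^4 + k³ + k² + 6k - 3.
Then s(-1) = -8.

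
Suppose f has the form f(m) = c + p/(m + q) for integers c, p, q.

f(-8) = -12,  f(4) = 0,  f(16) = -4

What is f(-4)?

-24

(f(m) − c)(m + q) = p for each data point; the three points give a linear system in c and q, then p follows.
Solving: c = -6, q = 2, p = 36, so f(m) = -6 + 36/(m + 2).
Then f(-4) = -6 + 36/(-2) = -24.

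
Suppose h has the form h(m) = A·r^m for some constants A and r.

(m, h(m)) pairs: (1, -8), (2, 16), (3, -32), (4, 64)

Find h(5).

-128

Consecutive ratio: 16/(-8) = -2, and -32/16 = -2, so r = -2.
Then A·(-2)^1 = -8 gives A = 4, and h(m) = 4·(-2)^m.
h(5) = 4·(-2)^5 = -128.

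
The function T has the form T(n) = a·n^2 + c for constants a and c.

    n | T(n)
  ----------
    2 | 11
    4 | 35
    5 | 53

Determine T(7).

101

From T(2) = 11 and T(4) = 35: 4a + c = 11 and 16a + c = 35.
Subtracting: 12a = 24, so a = 2; then c = 11 − 2·4 = 3.
So T(n) = 2n² + 3, and T(7) = 101.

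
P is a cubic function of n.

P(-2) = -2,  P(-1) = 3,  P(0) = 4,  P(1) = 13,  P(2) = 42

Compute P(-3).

-23

First differences: 5, 1, 9, 29. Second differences: -4, 8, 20. Third differences: 12, 12.
Level-3 differences are constant, so P has degree 3.
Fitting a degree-3 polynomial gives P(n) = 2n³ + 4n² + 3n + 4.
Then P(-3) = -23.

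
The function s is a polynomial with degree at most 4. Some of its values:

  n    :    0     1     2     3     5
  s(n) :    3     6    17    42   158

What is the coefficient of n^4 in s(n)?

0

Write s(n) = an^4 + bn³ + cn² + dn + e; the 5 given values yield a linear system in the 5 coefficients.
Solving, the leading coefficient vanishes, and s(n) = n³ + n² + n + 3.
The coefficient of n^4 is 0.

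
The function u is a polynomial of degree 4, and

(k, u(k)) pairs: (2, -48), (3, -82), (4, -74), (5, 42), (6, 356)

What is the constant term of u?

2

Write u(k) = ak^4 + bk³ + ck² + dk + e; the 5 given values yield a linear system in the 5 coefficients.
Solving, u(k) = k^4 - 3k³ - 7k² - 7k + 2.
The constant term is u(0) = 2.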